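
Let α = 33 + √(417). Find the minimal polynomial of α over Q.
m_α(x) = x^2 - 66x + 672

From α - 33 = √(417), squaring gives (α - 33)^2 = 417, i.e. α^2 - 66α + 1089 = 417, so α^2 - 66α + 672 = 0. The discriminant of x^2 - 66x + 672 is (-66)^2 - 4·(672) = 4356 - 2688 = 1668, and 4·(417) is not a perfect square in Q since 417 is squarefree and ≠ 1. Hence x^2 - 66x + 672 is irreducible over Q and is the minimal polynomial of α.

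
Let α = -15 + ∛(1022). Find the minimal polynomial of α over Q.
m_α(x) = x^3 + 45x^2 + 675x + 2353

Set β = α + 15 = ∛(1022), so β^3 = 1022. Then (α + 15)^3 - 1022 = 0, i.e. α is a root of g(x) = (x + 15)^3 - 1022 = x^3 + 45x^2 + 675x + 2353. Since g(x) = h(x + 15) where h(x) = x^3 - 1022, and h is irreducible over Q (because 1022 is not a perfect cube, so h has no rational root, and a monic cubic with no rational root is irreducible), g is also irreducible (irreducibility is preserved under the substitution x → x + 15). Hence m_α(x) = x^3 + 45x^2 + 675x + 2353.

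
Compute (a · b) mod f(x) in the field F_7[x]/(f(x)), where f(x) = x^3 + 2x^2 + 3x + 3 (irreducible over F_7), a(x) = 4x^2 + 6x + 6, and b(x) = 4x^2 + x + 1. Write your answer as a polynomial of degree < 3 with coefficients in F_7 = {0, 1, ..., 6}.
a · b ≡ x^2 + 4x + 4 (mod f(x))

Multiply in F_7[x]: a(x)·b(x) = (4x^2 + 6x + 6)·(4x^2 + x + 1) = 2x^4 + 6x^2 + 5x + 6. This has degree ≥ 3, so divide by f(x) over F_7: 2x^4 + 6x^2 + 5x + 6 = (2x + 3)·(x^3 + 2x^2 + 3x + 3) + (x^2 + 4x + 4). Hence a·b ≡ x^2 + 4x + 4 (mod f). (F_7[x]/(f) is a field with 7^3 = 343 elements since f is irreducible of degree 3.)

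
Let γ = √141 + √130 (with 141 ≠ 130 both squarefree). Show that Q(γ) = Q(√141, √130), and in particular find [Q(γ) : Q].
[Q(γ) : Q] = 4 (equivalently, Q(γ) = Q(√141, √130))

Obviously Q(γ) ⊆ Q(√141, √130), and [Q(√141, √130):Q] = 4 (since 141, 130 are distinct squarefree integers > 1 with 18330 not a perfect square). To show equality we compute the minimal polynomial of γ. From γ = √141 + √130: γ^2 = 141 + 2√(18330) + 130 = 271 + 2√(18330), so γ^2 - 271 = 2√(18330); squaring, (γ^2 - 271)^2 = 4·18330, i.e. γ^4 - 542γ^2 + 73441 - 73320 = 0, i.e. γ^4 - 542γ^2 + 121 = 0. So γ is a root of x^4 - 542x^2 + 121. This polynomial is irreducible over Q: it has no rational root (each ±√141 ± √130 is irrational), and any factorization into two quadratics over Q would force √(18330) ∈ Q (pairing opposite roots) or √141, √130 ∈ Q (other pairings), all impossible. Hence [Q(γ):Q] = 4 = [Q(√141, √130):Q], so Q(γ) = Q(√141, √130).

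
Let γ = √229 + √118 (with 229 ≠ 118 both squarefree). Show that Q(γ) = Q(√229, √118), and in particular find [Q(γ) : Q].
[Q(γ) : Q] = 4 (equivalently, Q(γ) = Q(√229, √118))

Obviously Q(γ) ⊆ Q(√229, √118), and [Q(√229, √118):Q] = 4 (since 229, 118 are distinct squarefree integers > 1 with 27022 not a perfect square). To show equality we compute the minimal polynomial of γ. From γ = √229 + √118: γ^2 = 229 + 2√(27022) + 118 = 347 + 2√(27022), so γ^2 - 347 = 2√(27022); squaring, (γ^2 - 347)^2 = 4·27022, i.e. γ^4 - 694γ^2 + 120409 - 108088 = 0, i.e. γ^4 - 694γ^2 + 12321 = 0. So γ is a root of x^4 - 694x^2 + 12321. This polynomial is irreducible over Q: it has no rational root (each ±√229 ± √118 is irrational), and any factorization into two quadratics over Q would force √(27022) ∈ Q (pairing opposite roots) or √229, √118 ∈ Q (other pairings), all impossible. Hence [Q(γ):Q] = 4 = [Q(√229, √118):Q], so Q(γ) = Q(√229, √118).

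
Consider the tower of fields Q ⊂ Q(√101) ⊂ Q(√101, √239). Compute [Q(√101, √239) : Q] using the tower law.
[Q(√101, √239) : Q] = 4

[Q(√101):Q] = 2 (min poly x^2 - 101, irreducible since 101 is squarefree > 1). For the top step, suppose √239 ∈ Q(√101), say √239 = c + d√101 with c, d ∈ Q. Squaring: 239 = c^2 + 101d^2 + 2cd√101. Since √101 ∉ Q this forces 2cd = 0. If d = 0 then √239 = c ∈ Q, contradicting 239 squarefree > 1. If c = 0 then 239 = 101d^2, so 101·239 = (101d)^2 is a perfect square in Q — but 101·239 = 24139 is not a perfect square (since 101 and 239 are distinct squarefree integers). Contradiction. Hence √239 ∉ Q(√101), so x^2 - 239 stays irreducible over Q(√101) and [Q(√101, √239) : Q(√101)] = 2. By the tower law, [Q(√101, √239) : Q] = 2 · 2 = 4.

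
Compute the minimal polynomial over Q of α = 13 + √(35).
m_α(x) = x^2 - 26x + 134

From α - 13 = √(35), squaring gives (α - 13)^2 = 35, i.e. α^2 - 26α + 169 = 35, so α^2 - 26α + 134 = 0. The discriminant of x^2 - 26x + 134 is (-26)^2 - 4·(134) = 676 - 536 = 140, and 4·(35) is not a perfect square in Q since 35 is squarefree and ≠ 1. Hence x^2 - 26x + 134 is irreducible over Q and is the minimal polynomial of α.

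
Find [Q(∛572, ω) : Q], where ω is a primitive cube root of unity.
[Q(∛572, ω) : Q] = 6

[Q(∛572):Q] = 3 (min poly x^3 - 572, irreducible since 572 is not a perfect cube). [Q(ω):Q] = 2 (min poly x^2 + x + 1). Since Q(∛572) ⊂ R and ω ∉ R, we have ω ∉ Q(∛572), so x^2 + x + 1 remains irreducible over Q(∛572) and [Q(∛572, ω) : Q(∛572)] = 2. By the tower law, [Q(∛572, ω) : Q] = 3 · 2 = 6. (In fact Q(∛572, ω) is the splitting field of x^3 - 572 over Q.)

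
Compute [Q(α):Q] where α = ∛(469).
[Q(α):Q] = 3

The minimal polynomial of α is x^3 - 469, irreducible over Q since 469 is not a perfect cube (so x^3 - 469 has no rational root). Hence [Q(α):Q] = deg(m_α) = 3.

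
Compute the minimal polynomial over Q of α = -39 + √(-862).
m_α(x) = x^2 + 78x + 2383

From α + 39 = √(-862), squaring gives (α + 39)^2 = -862, i.e. α^2 + 78α + 1521 = -862, so α^2 + 78α + 2383 = 0. The discriminant of x^2 + 78x + 2383 is (78)^2 - 4·(2383) = 6084 - 9532 = -3448, and 4·(-862) is not a perfect square in Q since -862 is squarefree and ≠ 1. Hence x^2 + 78x + 2383 is irreducible over Q and is the minimal polynomial of α.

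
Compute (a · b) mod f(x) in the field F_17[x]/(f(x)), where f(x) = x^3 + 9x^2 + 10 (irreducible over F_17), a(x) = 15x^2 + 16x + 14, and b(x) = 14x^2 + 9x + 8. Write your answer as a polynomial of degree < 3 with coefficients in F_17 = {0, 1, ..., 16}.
a · b ≡ 10x^2 + 7x + 3 (mod f(x))

Multiply in F_17[x]: a(x)·b(x) = (15x^2 + 16x + 14)·(14x^2 + 9x + 8) = 6x^4 + 2x^3 + x^2 + 16x + 10. This has degree ≥ 3, so divide by f(x) over F_17: 6x^4 + 2x^3 + x^2 + 16x + 10 = (6x + 16)·(x^3 + 9x^2 + 10) + (10x^2 + 7x + 3). Hence a·b ≡ 10x^2 + 7x + 3 (mod f). (F_17[x]/(f) is a field with 17^3 = 4913 elements since f is irreducible of degree 3.)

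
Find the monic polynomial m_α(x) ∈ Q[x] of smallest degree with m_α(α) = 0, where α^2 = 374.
m_α(x) = x^2 - 374

α satisfies α^2 - 374 = 0, so x^2 - 374 annihilates α. Since d = 374 is squarefree and ≠ 1, it is not a perfect square in Q, so x^2 - 374 has no rational root and is therefore irreducible over Q (a degree-2 polynomial over a field is irreducible iff it has no root). Hence m_α(x) = x^2 - 374.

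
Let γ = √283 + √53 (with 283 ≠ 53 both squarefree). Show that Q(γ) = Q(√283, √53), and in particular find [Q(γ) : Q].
[Q(γ) : Q] = 4 (equivalently, Q(γ) = Q(√283, √53))

Obviously Q(γ) ⊆ Q(√283, √53), and [Q(√283, √53):Q] = 4 (since 283, 53 are distinct squarefree integers > 1 with 14999 not a perfect square). To show equality we compute the minimal polynomial of γ. From γ = √283 + √53: γ^2 = 283 + 2√(14999) + 53 = 336 + 2√(14999), so γ^2 - 336 = 2√(14999); squaring, (γ^2 - 336)^2 = 4·14999, i.e. γ^4 - 672γ^2 + 112896 - 59996 = 0, i.e. γ^4 - 672γ^2 + 52900 = 0. So γ is a root of x^4 - 672x^2 + 52900. This polynomial is irreducible over Q: it has no rational root (each ±√283 ± √53 is irrational), and any factorization into two quadratics over Q would force √(14999) ∈ Q (pairing opposite roots) or √283, √53 ∈ Q (other pairings), all impossible. Hence [Q(γ):Q] = 4 = [Q(√283, √53):Q], so Q(γ) = Q(√283, √53).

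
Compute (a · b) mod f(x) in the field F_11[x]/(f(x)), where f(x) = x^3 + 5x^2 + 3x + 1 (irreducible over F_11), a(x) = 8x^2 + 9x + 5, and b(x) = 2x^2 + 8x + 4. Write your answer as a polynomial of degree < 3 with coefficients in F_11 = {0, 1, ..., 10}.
a · b ≡ x^2 + 10x + 7 (mod f(x))

Multiply in F_11[x]: a(x)·b(x) = (8x^2 + 9x + 5)·(2x^2 + 8x + 4) = 5x^4 + 5x^3 + 4x^2 + 10x + 9. This has degree ≥ 3, so divide by f(x) over F_11: 5x^4 + 5x^3 + 4x^2 + 10x + 9 = (5x + 2)·(x^3 + 5x^2 + 3x + 1) + (x^2 + 10x + 7). Hence a·b ≡ x^2 + 10x + 7 (mod f). (F_11[x]/(f) is a field with 11^3 = 1331 elements since f is irreducible of degree 3.)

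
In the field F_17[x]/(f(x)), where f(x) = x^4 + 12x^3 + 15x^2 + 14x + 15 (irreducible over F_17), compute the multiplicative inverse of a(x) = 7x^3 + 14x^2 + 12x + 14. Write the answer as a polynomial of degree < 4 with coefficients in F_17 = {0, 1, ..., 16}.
a(x)^(-1) ≡ 2x^3 + 15x^2 + 3x + 15 (mod f(x))

Since f is irreducible over F_17, F_17[x]/(f) is a field and a(x) ≠ 0 has an inverse. Apply the extended Euclidean algorithm to f(x) and a(x) in F_17[x]: f(x) = (5x + 16)·a(x) + (3x^2 + 7x + 12);  a(x) = (8x + 3)·(3x^2 + 7x + 12) + (14x + 12);  (3x^2 + 7x + 12) = (16x + 5)·(14x + 12) + (3). The last nonzero remainder is the constant 3 = gcd(f, a) in F_17. Back-substituting through the division chain expresses 3 = s(x)·a(x) + t(x)·f(x) with s(x) ≡ 6x^3 + 11x^2 + 9x + 11 (mod f), so (6x^3 + 11x^2 + 9x + 11)·a(x) ≡ 3 (mod f). Multiplying by 3^(-1) ≡ 6 in F_17 gives a(x)^(-1) ≡ 6·(6x^3 + 11x^2 + 9x + 11) ≡ 2x^3 + 15x^2 + 3x + 15 (mod f). Check: (7x^3 + 14x^2 + 12x + 14)·(2x^3 + 15x^2 + 3x + 15) = 14x^6 + 14x^5 + 15x^3 + 14x^2 + x + 6 ≡ 1 (mod x^4 + 12x^3 + 15x^2 + 14x + 15).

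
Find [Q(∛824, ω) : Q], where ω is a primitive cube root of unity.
[Q(∛824, ω) : Q] = 6

[Q(∛824):Q] = 3 (min poly x^3 - 824, irreducible since 824 is not a perfect cube). [Q(ω):Q] = 2 (min poly x^2 + x + 1). Since Q(∛824) ⊂ R and ω ∉ R, we have ω ∉ Q(∛824), so x^2 + x + 1 remains irreducible over Q(∛824) and [Q(∛824, ω) : Q(∛824)] = 2. By the tower law, [Q(∛824, ω) : Q] = 3 · 2 = 6. (In fact Q(∛824, ω) is the splitting field of x^3 - 824 over Q.)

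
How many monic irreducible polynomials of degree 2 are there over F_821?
There are 336610 monic irreducible polynomials of degree 2 over F_821

Each element of F_{821^2} that lies in no proper subfield is a root of exactly one monic irreducible of degree 2 over F_821, and each such polynomial has 2 distinct roots in F_{821^2}. By Möbius inversion the count is N_821(2) = (1/2) Σ_{d|2} μ(2/d) · 821^d = (1/2)(μ(2)·821^1 + μ(1)·821^2) = 673220/2 = 336610.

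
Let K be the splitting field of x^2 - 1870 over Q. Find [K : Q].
[K : Q] = 2

f(x) = x^2 - 1870 factors as (x - √1870)(x + √1870). The splitting field is K = Q(√1870). Since 1870 is squarefree and > 1, it is not a perfect square, so x^2 - 1870 is irreducible over Q and [Q(√1870) : Q] = 2. Hence [K : Q] = 2.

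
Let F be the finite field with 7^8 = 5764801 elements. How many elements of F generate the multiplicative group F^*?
There are φ(5764800) = 1536000 primitive elements

F_q^* is cyclic of order q - 1 = 5764800. A cyclic group of order m has exactly φ(m) generators. Here m = 5764800 = 2^6 · 3 · 5^2 · 1201, so the number of primitive elements is φ(5764800) = 1536000.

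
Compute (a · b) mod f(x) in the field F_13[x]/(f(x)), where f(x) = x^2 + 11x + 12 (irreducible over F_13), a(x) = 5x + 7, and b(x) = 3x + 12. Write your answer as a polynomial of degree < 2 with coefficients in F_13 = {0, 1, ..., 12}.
a · b ≡ 7x + 8 (mod f(x))

Multiply in F_13[x]: a(x)·b(x) = (5x + 7)·(3x + 12) = 2x^2 + 3x + 6. This has degree ≥ 2, so divide by f(x) over F_13: 2x^2 + 3x + 6 = (2)·(x^2 + 11x + 12) + (7x + 8). Hence a·b ≡ 7x + 8 (mod f). (F_13[x]/(f) is a field with 13^2 = 169 elements since f is irreducible of degree 2.)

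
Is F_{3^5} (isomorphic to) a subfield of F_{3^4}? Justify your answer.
No: F_{3^5} is not a subfield of F_{3^4}

F_{p^m} embeds in F_{p^n} iff m | n. Here 5 ∤ 4 (since 4 = 0·5 + 4 with remainder 4 ≠ 0), so F_{3^5} is not a subfield of F_{3^4}. Equivalently: if it were, the tower law would give 5 = [F_{3^5}:F_3] dividing [F_{3^4}:F_3] = 4, contradiction.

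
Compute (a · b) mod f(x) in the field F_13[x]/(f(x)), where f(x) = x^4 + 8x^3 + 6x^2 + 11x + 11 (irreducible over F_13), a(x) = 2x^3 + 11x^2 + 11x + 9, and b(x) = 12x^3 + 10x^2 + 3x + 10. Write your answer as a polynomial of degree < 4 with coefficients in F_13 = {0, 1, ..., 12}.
a · b ≡ x^3 + 10x^2 + 8x + 2 (mod f(x))

Multiply in F_13[x]: a(x)·b(x) = (2x^3 + 11x^2 + 11x + 9)·(12x^3 + 10x^2 + 3x + 10) = 11x^6 + 9x^5 + x^4 + 11x^3 + 12x^2 + 7x + 12. This has degree ≥ 4, so divide by f(x) over F_13: 11x^6 + 9x^5 + x^4 + 11x^3 + 12x^2 + 7x + 12 = (11x^2 + 12x + 8)·(x^4 + 8x^3 + 6x^2 + 11x + 11) + (x^3 + 10x^2 + 8x + 2). Hence a·b ≡ x^3 + 10x^2 + 8x + 2 (mod f). (F_13[x]/(f) is a field with 13^4 = 28561 elements since f is irreducible of degree 4.)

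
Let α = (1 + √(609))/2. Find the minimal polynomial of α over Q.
m_α(x) = x^2 - x - 152

From 2α - 1 = √(609), squaring gives (2α - 1)^2 = 609, i.e. 4α^2 - 4α + 1 = 609, so α^2 - α + (1 - 609)/4 = 0. Since 609 ≡ 1 (mod 4), (1 - 609)/4 = -152 ∈ Z. The polynomial x^2 - x - 152 has discriminant 1 - 4·(-152) = 609, which is not a perfect square in Q (d = 609 is squarefree and ≠ 1), so x^2 - x - 152 is irreducible over Q. It is the minimal polynomial of α.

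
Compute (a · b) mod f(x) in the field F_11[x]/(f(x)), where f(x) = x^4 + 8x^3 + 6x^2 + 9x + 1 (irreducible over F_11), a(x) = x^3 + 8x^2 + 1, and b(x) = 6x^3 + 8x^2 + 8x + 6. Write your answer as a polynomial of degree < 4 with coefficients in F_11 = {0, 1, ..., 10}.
a · b ≡ 3x^2 + 10x + 1 (mod f(x))

Multiply in F_11[x]: a(x)·b(x) = (x^3 + 8x^2 + 1)·(6x^3 + 8x^2 + 8x + 6) = 6x^6 + x^5 + 6x^4 + 10x^3 + x^2 + 8x + 6. This has degree ≥ 4, so divide by f(x) over F_11: 6x^6 + x^5 + 6x^4 + 10x^3 + x^2 + 8x + 6 = (6x^2 + 8x + 5)·(x^4 + 8x^3 + 6x^2 + 9x + 1) + (3x^2 + 10x + 1). Hence a·b ≡ 3x^2 + 10x + 1 (mod f). (F_11[x]/(f) is a field with 11^4 = 14641 elements since f is irreducible of degree 4.)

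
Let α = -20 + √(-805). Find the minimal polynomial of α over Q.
m_α(x) = x^2 + 40x + 1205

From α + 20 = √(-805), squaring gives (α + 20)^2 = -805, i.e. α^2 + 40α + 400 = -805, so α^2 + 40α + 1205 = 0. The discriminant of x^2 + 40x + 1205 is (40)^2 - 4·(1205) = 1600 - 4820 = -3220, and 4·(-805) is not a perfect square in Q since -805 is squarefree and ≠ 1. Hence x^2 + 40x + 1205 is irreducible over Q and is the minimal polynomial of α.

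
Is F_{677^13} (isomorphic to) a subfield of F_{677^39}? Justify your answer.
Yes: F_{677^13} is a subfield of F_{677^39}

F_{p^m} embeds in F_{p^n} iff m | n (since F_{p^n} is the splitting field of x^(p^n) - x, and F_{p^m} ⊂ F_{p^n} forces p^n to be a power of p^m, i.e. m | n; conversely if m | n then every root of x^(p^m) - x is a root of x^(p^n) - x). Here 13 | 39 (since 39 = 3·13), so F_{677^13} is a subfield of F_{677^39}, and [F_{677^39} : F_{677^13}] = 39/13 = 3.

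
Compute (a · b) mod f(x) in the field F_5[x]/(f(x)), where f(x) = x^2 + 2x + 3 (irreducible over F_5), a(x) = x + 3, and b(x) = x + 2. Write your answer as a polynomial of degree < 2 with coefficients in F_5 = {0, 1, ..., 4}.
a · b ≡ 3x + 3 (mod f(x))

Multiply in F_5[x]: a(x)·b(x) = (x + 3)·(x + 2) = x^2 + 1. This has degree ≥ 2, so divide by f(x) over F_5: x^2 + 1 = (1)·(x^2 + 2x + 3) + (3x + 3). Hence a·b ≡ 3x + 3 (mod f). (F_5[x]/(f) is a field with 5^2 = 25 elements since f is irreducible of degree 2.)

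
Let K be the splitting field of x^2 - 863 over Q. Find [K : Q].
[K : Q] = 2

f(x) = x^2 - 863 factors as (x - √863)(x + √863). The splitting field is K = Q(√863). Since 863 is squarefree and > 1, it is not a perfect square, so x^2 - 863 is irreducible over Q and [Q(√863) : Q] = 2. Hence [K : Q] = 2.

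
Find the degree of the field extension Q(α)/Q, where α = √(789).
[Q(α):Q] = 2

[Q(α):Q] equals the degree of the minimal polynomial of α. Here α^2 = 789 and x^2 - 789 is irreducible (d = 789 is squarefree, ≠ 1, hence not a square), so deg(m_α) = 2. Thus [Q(α):Q] = 2.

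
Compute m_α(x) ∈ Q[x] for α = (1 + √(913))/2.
m_α(x) = x^2 - x - 228

From 2α - 1 = √(913), squaring gives (2α - 1)^2 = 913, i.e. 4α^2 - 4α + 1 = 913, so α^2 - α + (1 - 913)/4 = 0. Since 913 ≡ 1 (mod 4), (1 - 913)/4 = -228 ∈ Z. The polynomial x^2 - x - 228 has discriminant 1 - 4·(-228) = 913, which is not a perfect square in Q (d = 913 is squarefree and ≠ 1), so x^2 - x - 228 is irreducible over Q. It is the minimal polynomial of α.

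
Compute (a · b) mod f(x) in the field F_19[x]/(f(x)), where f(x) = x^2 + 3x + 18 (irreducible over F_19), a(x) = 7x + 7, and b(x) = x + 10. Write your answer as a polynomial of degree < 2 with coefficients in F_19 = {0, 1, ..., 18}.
a · b ≡ 18x + 1 (mod f(x))

Multiply in F_19[x]: a(x)·b(x) = (7x + 7)·(x + 10) = 7x^2 + x + 13. This has degree ≥ 2, so divide by f(x) over F_19: 7x^2 + x + 13 = (7)·(x^2 + 3x + 18) + (18x + 1). Hence a·b ≡ 18x + 1 (mod f). (F_19[x]/(f) is a field with 19^2 = 361 elements since f is irreducible of degree 2.)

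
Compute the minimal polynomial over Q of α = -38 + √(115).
m_α(x) = x^2 + 76x + 1329

From α + 38 = √(115), squaring gives (α + 38)^2 = 115, i.e. α^2 + 76α + 1444 = 115, so α^2 + 76α + 1329 = 0. The discriminant of x^2 + 76x + 1329 is (76)^2 - 4·(1329) = 5776 - 5316 = 460, and 4·(115) is not a perfect square in Q since 115 is squarefree and ≠ 1. Hence x^2 + 76x + 1329 is irreducible over Q and is the minimal polynomial of α.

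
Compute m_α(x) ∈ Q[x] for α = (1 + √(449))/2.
m_α(x) = x^2 - x - 112

From 2α - 1 = √(449), squaring gives (2α - 1)^2 = 449, i.e. 4α^2 - 4α + 1 = 449, so α^2 - α + (1 - 449)/4 = 0. Since 449 ≡ 1 (mod 4), (1 - 449)/4 = -112 ∈ Z. The polynomial x^2 - x - 112 has discriminant 1 - 4·(-112) = 449, which is not a perfect square in Q (d = 449 is squarefree and ≠ 1), so x^2 - x - 112 is irreducible over Q. It is the minimal polynomial of α.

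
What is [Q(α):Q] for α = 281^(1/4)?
[Q(α):Q] = 4

α is a root of x^4 - 281. By Eisenstein's criterion at the prime p = 281 (which divides the constant term 281 but p^2 = 78961 does not, since 281 is squarefree), x^4 - 281 is irreducible over Q. Hence [Q(α):Q] = 4.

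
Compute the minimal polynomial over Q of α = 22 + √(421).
m_α(x) = x^2 - 44x + 63

From α - 22 = √(421), squaring gives (α - 22)^2 = 421, i.e. α^2 - 44α + 484 = 421, so α^2 - 44α + 63 = 0. The discriminant of x^2 - 44x + 63 is (-44)^2 - 4·(63) = 1936 - 252 = 1684, and 4·(421) is not a perfect square in Q since 421 is squarefree and ≠ 1. Hence x^2 - 44x + 63 is irreducible over Q and is the minimal polynomial of α.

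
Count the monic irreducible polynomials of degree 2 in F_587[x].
There are 171991 monic irreducible polynomials of degree 2 over F_587

Each element of F_{587^2} that lies in no proper subfield is a root of exactly one monic irreducible of degree 2 over F_587, and each such polynomial has 2 distinct roots in F_{587^2}. By Möbius inversion the count is N_587(2) = (1/2) Σ_{d|2} μ(2/d) · 587^d = (1/2)(μ(2)·587^1 + μ(1)·587^2) = 343982/2 = 171991.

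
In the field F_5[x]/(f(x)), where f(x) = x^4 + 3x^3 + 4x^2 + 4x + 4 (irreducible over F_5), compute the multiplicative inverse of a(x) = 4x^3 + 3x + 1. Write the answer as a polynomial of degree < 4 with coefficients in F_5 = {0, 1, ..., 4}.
a(x)^(-1) ≡ 2x^2 + 2x + 2 (mod f(x))

Since f is irreducible over F_5, F_5[x]/(f) is a field and a(x) ≠ 0 has an inverse. Apply the extended Euclidean algorithm to f(x) and a(x) in F_5[x]: f(x) = (4x + 2)·a(x) + (2x^2 + 4x + 2);  a(x) = (2x + 1)·(2x^2 + 4x + 2) + (4). The last nonzero remainder is the constant 4 = gcd(f, a) in F_5. Back-substituting through the division chain expresses 4 = s(x)·a(x) + t(x)·f(x) with s(x) ≡ 3x^2 + 3x + 3 (mod f), so (3x^2 + 3x + 3)·a(x) ≡ 4 (mod f). Multiplying by 4^(-1) ≡ 4 in F_5 gives a(x)^(-1) ≡ 4·(3x^2 + 3x + 3) ≡ 2x^2 + 2x + 2 (mod f). Check: (4x^3 + 3x + 1)·(2x^2 + 2x + 2) = 3x^5 + 3x^4 + 4x^3 + 3x^2 + 3x + 2 ≡ 1 (mod x^4 + 3x^3 + 4x^2 + 4x + 4).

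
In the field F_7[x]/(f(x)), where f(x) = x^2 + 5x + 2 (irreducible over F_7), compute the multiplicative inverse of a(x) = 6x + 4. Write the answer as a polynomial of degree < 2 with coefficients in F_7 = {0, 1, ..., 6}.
a(x)^(-1) ≡ 5x + 3 (mod f(x))

Since f is irreducible over F_7, F_7[x]/(f) is a field and a(x) ≠ 0 has an inverse. Apply the extended Euclidean algorithm to f(x) and a(x) in F_7[x]: f(x) = (6x + 5)·a(x) + (3). The last nonzero remainder is the constant 3 = gcd(f, a) in F_7. Back-substituting through the division chain expresses 3 = s(x)·a(x) + t(x)·f(x) with s(x) ≡ x + 2 (mod f), so (x + 2)·a(x) ≡ 3 (mod f). Multiplying by 3^(-1) ≡ 5 in F_7 gives a(x)^(-1) ≡ 5·(x + 2) ≡ 5x + 3 (mod f). Check: (6x + 4)·(5x + 3) = 2x^2 + 3x + 5 ≡ 1 (mod x^2 + 5x + 2).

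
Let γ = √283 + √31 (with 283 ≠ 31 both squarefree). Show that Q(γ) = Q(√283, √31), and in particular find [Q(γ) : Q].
[Q(γ) : Q] = 4 (equivalently, Q(γ) = Q(√283, √31))

Obviously Q(γ) ⊆ Q(√283, √31), and [Q(√283, √31):Q] = 4 (since 283, 31 are distinct squarefree integers > 1 with 8773 not a perfect square). To show equality we compute the minimal polynomial of γ. From γ = √283 + √31: γ^2 = 283 + 2√(8773) + 31 = 314 + 2√(8773), so γ^2 - 314 = 2√(8773); squaring, (γ^2 - 314)^2 = 4·8773, i.e. γ^4 - 628γ^2 + 98596 - 35092 = 0, i.e. γ^4 - 628γ^2 + 63504 = 0. So γ is a root of x^4 - 628x^2 + 63504. This polynomial is irreducible over Q: it has no rational root (each ±√283 ± √31 is irrational), and any factorization into two quadratics over Q would force √(8773) ∈ Q (pairing opposite roots) or √283, √31 ∈ Q (other pairings), all impossible. Hence [Q(γ):Q] = 4 = [Q(√283, √31):Q], so Q(γ) = Q(√283, √31).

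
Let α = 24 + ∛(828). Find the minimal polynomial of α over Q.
m_α(x) = x^3 - 72x^2 + 1728x - 14652

Set β = α - 24 = ∛(828), so β^3 = 828. Then (α - 24)^3 - 828 = 0, i.e. α is a root of g(x) = (x - 24)^3 - 828 = x^3 - 72x^2 + 1728x - 14652. Since g(x) = h(x - 24) where h(x) = x^3 - 828, and h is irreducible over Q (because 828 is not a perfect cube, so h has no rational root, and a monic cubic with no rational root is irreducible), g is also irreducible (irreducibility is preserved under the substitution x → x - 24). Hence m_α(x) = x^3 - 72x^2 + 1728x - 14652.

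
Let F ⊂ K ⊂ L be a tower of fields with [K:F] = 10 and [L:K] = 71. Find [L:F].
[L:F] = 710

The tower law says that for any tower of field extensions F ⊂ K ⊂ L with finite degrees, [L:F] = [L:K] · [K:F]. Here this gives [L:F] = 71 · 10 = 710.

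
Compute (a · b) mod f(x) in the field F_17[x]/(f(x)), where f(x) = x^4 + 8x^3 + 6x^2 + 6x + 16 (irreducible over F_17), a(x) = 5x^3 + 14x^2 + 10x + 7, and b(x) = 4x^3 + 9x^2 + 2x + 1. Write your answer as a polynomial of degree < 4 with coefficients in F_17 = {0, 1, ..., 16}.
a · b ≡ 3x^3 + 6x^2 + 10x + 8 (mod f(x))

Multiply in F_17[x]: a(x)·b(x) = (5x^3 + 14x^2 + 10x + 7)·(4x^3 + 9x^2 + 2x + 1) = 3x^6 + 16x^5 + 6x^4 + 15x^3 + 12x^2 + 7x + 7. This has degree ≥ 4, so divide by f(x) over F_17: 3x^6 + 16x^5 + 6x^4 + 15x^3 + 12x^2 + 7x + 7 = (3x^2 + 9x + 1)·(x^4 + 8x^3 + 6x^2 + 6x + 16) + (3x^3 + 6x^2 + 10x + 8). Hence a·b ≡ 3x^3 + 6x^2 + 10x + 8 (mod f). (F_17[x]/(f) is a field with 17^4 = 83521 elements since f is irreducible of degree 4.)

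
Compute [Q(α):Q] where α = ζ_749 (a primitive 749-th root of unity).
[Q(α):Q] = 636

The minimal polynomial of ζ_749 over Q is the 749-th cyclotomic polynomial Φ_749(x), which is irreducible over Q and has degree φ(749) = 636. Hence [Q(α):Q] = φ(749) = 636.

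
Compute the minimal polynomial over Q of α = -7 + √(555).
m_α(x) = x^2 + 14x - 506

From α + 7 = √(555), squaring gives (α + 7)^2 = 555, i.e. α^2 + 14α + 49 = 555, so α^2 + 14α - 506 = 0. The discriminant of x^2 + 14x - 506 is (14)^2 - 4·(-506) = 196 + 2024 = 2220, and 4·(555) is not a perfect square in Q since 555 is squarefree and ≠ 1. Hence x^2 + 14x - 506 is irreducible over Q and is the minimal polynomial of α.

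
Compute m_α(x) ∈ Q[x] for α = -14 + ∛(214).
m_α(x) = x^3 + 42x^2 + 588x + 2530

Set β = α + 14 = ∛(214), so β^3 = 214. Then (α + 14)^3 - 214 = 0, i.e. α is a root of g(x) = (x + 14)^3 - 214 = x^3 + 42x^2 + 588x + 2530. Since g(x) = h(x + 14) where h(x) = x^3 - 214, and h is irreducible over Q (because 214 is not a perfect cube, so h has no rational root, and a monic cubic with no rational root is irreducible), g is also irreducible (irreducibility is preserved under the substitution x → x + 14). Hence m_α(x) = x^3 + 42x^2 + 588x + 2530.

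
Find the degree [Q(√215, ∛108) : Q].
[Q(√215, ∛108) : Q] = 6

Let L = Q(√215, ∛108). Since Q(√215) ⊂ L and [Q(√215):Q] = 2, the tower law gives 2 | [L:Q]. Likewise Q(∛108) ⊂ L with [Q(∛108):Q] = 3 (because 108 is not a perfect cube), so 3 | [L:Q]. As gcd(2,3) = 1, [L:Q] is divisible by 6. Conversely L is generated over Q by √215 and ∛108, so [L:Q] ≤ 2·3 = 6. Therefore [Q(√215, ∛108) : Q] = 6.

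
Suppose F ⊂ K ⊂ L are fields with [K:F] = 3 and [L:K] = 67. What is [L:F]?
[L:F] = 201

The tower law says that for any tower of field extensions F ⊂ K ⊂ L with finite degrees, [L:F] = [L:K] · [K:F]. Here this gives [L:F] = 67 · 3 = 201.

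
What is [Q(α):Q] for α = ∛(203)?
[Q(α):Q] = 3

The minimal polynomial of α is x^3 - 203, irreducible over Q since 203 is not a perfect cube (so x^3 - 203 has no rational root). Hence [Q(α):Q] = deg(m_α) = 3.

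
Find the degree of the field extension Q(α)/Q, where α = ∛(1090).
[Q(α):Q] = 3

The minimal polynomial of α is x^3 - 1090, irreducible over Q since 1090 is not a perfect cube (so x^3 - 1090 has no rational root). Hence [Q(α):Q] = deg(m_α) = 3.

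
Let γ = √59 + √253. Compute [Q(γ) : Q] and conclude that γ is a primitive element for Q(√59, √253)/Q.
[Q(γ) : Q] = 4 (equivalently, Q(γ) = Q(√59, √253))

Obviously Q(γ) ⊆ Q(√59, √253), and [Q(√59, √253):Q] = 4 (since 59, 253 are distinct squarefree integers > 1 with 14927 not a perfect square). To show equality we compute the minimal polynomial of γ. From γ = √59 + √253: γ^2 = 59 + 2√(14927) + 253 = 312 + 2√(14927), so γ^2 - 312 = 2√(14927); squaring, (γ^2 - 312)^2 = 4·14927, i.e. γ^4 - 624γ^2 + 97344 - 59708 = 0, i.e. γ^4 - 624γ^2 + 37636 = 0. So γ is a root of x^4 - 624x^2 + 37636. This polynomial is irreducible over Q: it has no rational root (each ±√59 ± √253 is irrational), and any factorization into two quadratics over Q would force √(14927) ∈ Q (pairing opposite roots) or √59, √253 ∈ Q (other pairings), all impossible. Hence [Q(γ):Q] = 4 = [Q(√59, √253):Q], so Q(γ) = Q(√59, √253).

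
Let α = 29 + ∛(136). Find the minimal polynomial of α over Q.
m_α(x) = x^3 - 87x^2 + 2523x - 24525

Set β = α - 29 = ∛(136), so β^3 = 136. Then (α - 29)^3 - 136 = 0, i.e. α is a root of g(x) = (x - 29)^3 - 136 = x^3 - 87x^2 + 2523x - 24525. Since g(x) = h(x - 29) where h(x) = x^3 - 136, and h is irreducible over Q (because 136 is not a perfect cube, so h has no rational root, and a monic cubic with no rational root is irreducible), g is also irreducible (irreducibility is preserved under the substitution x → x - 29). Hence m_α(x) = x^3 - 87x^2 + 2523x - 24525.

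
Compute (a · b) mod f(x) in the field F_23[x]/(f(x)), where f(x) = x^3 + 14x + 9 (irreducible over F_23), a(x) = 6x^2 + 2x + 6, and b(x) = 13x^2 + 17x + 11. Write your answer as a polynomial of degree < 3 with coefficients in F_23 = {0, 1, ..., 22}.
a · b ≡ 6x^2 + 22x + 18 (mod f(x))

Multiply in F_23[x]: a(x)·b(x) = (6x^2 + 2x + 6)·(13x^2 + 17x + 11) = 9x^4 + 13x^3 + 17x^2 + 9x + 20. This has degree ≥ 3, so divide by f(x) over F_23: 9x^4 + 13x^3 + 17x^2 + 9x + 20 = (9x + 13)·(x^3 + 14x + 9) + (6x^2 + 22x + 18). Hence a·b ≡ 6x^2 + 22x + 18 (mod f). (F_23[x]/(f) is a field with 23^3 = 12167 elements since f is irreducible of degree 3.)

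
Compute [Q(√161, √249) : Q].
[Q(√161, √249) : Q] = 4

[Q(√161):Q] = 2 (min poly x^2 - 161, irreducible since 161 is squarefree > 1). For the top step, suppose √249 ∈ Q(√161), say √249 = c + d√161 with c, d ∈ Q. Squaring: 249 = c^2 + 161d^2 + 2cd√161. Since √161 ∉ Q this forces 2cd = 0. If d = 0 then √249 = c ∈ Q, contradicting 249 squarefree > 1. If c = 0 then 249 = 161d^2, so 161·249 = (161d)^2 is a perfect square in Q — but 161·249 = 40089 is not a perfect square (since 161 and 249 are distinct squarefree integers). Contradiction. Hence √249 ∉ Q(√161), so x^2 - 249 stays irreducible over Q(√161) and [Q(√161, √249) : Q(√161)] = 2. By the tower law, [Q(√161, √249) : Q] = 2 · 2 = 4.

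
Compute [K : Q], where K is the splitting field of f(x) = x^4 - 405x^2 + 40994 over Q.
[K : Q] = 4

Solving the quadratic in x^2: x^2 = (405 ± √(405^2 - 4·40994))/2 = (405 ± √49)/2 = (405 ± 7)/2, giving x^2 = 206 or x^2 = 199. So f(x) = (x^2 - 206)(x^2 - 199) and the roots of f are ±√206, ±√199. Hence the splitting field is K = Q(√206, √199). Since 206 and 199 are distinct squarefree integers > 1, their product 40994 is not a perfect square, so √199 ∉ Q(√206). By the tower law [K:Q] = [Q(√206,√199):Q(√206)] · [Q(√206):Q] = 2 · 2 = 4.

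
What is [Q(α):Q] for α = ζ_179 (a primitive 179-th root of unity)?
[Q(α):Q] = 178

The minimal polynomial of ζ_179 over Q is the 179-th cyclotomic polynomial Φ_179(x), which is irreducible over Q and has degree φ(179) = 178. Hence [Q(α):Q] = φ(179) = 178.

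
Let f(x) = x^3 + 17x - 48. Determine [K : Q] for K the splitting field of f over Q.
[K : Q] = 6

By the rational root test, any rational root of the monic integer polynomial f(x) = x^3 + 17x - 48 must be an integer dividing the constant term -48, i.e. one of ±{1, 2, 3, 4, 6, 8, 12, 16, 24, 48}. Evaluating: f(1) = -30, f(-1) = -66, f(2) = -6, f(-2) = -90, f(3) = 30, f(-3) = -126, f(4) = 84, f(-4) = -180, f(6) = 270, f(-6) = -366, f(8) = 600, f(-8) = -696, f(12) = 1884, f(-12) = -1980, f(16) = 4320, f(-16) = -4416, f(24) = 14184, f(-24) = -14280, f(48) = 111360, f(-48) = -111456; none is 0, so f has no rational root and is therefore irreducible over Q (a cubic with no linear factor over a field is irreducible). For an irreducible cubic, the Galois group is A_3 or S_3 according as the discriminant disc(f) = -4a^3 - 27b^2 = -4·(17)^3 - 27·(-48)^2 = -81860 is or is not a square in Q. Here disc(f) = -81860 is not a perfect square in Q, so the Galois group of f over Q is not contained in A_3 and must be all of S_3. The splitting field has degree |S_3| = 6 over Q, so [K : Q] = 6.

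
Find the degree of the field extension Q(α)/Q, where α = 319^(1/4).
[Q(α):Q] = 4

α is a root of x^4 - 319. By Eisenstein's criterion at the prime p = 11 (which divides the constant term 319 but p^2 = 121 does not, since 319 is squarefree), x^4 - 319 is irreducible over Q. Hence [Q(α):Q] = 4.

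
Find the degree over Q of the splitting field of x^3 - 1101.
[K : Q] = 6

The roots of x^3 - 1101 are ∛1101, ω∛1101, ω^2∛1101 where ω = e^(2πi/3) is a primitive cube root of unity, so K = Q(∛1101, ω). Now [Q(∛1101):Q] = 3 (since 1101 is not a perfect cube, x^3 - 1101 is irreducible) and [Q(ω):Q] = 2. Both 2 and 3 divide [K:Q], and [K:Q] ≤ 3·2 = 6, so [K:Q] = 6. (Equivalently: Q(∛1101) ⊂ R but ω ∉ R, so [K : Q(∛1101)] = 2.)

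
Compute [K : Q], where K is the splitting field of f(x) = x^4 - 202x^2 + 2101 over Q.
[K : Q] = 4

Solving the quadratic in x^2: x^2 = (202 ± √(202^2 - 4·2101))/2 = (202 ± √32400)/2 = (202 ± 180)/2, giving x^2 = 191 or x^2 = 11. So f(x) = (x^2 - 191)(x^2 - 11) and the roots of f are ±√191, ±√11. Hence the splitting field is K = Q(√191, √11). Since 191 and 11 are distinct squarefree integers > 1, their product 2101 is not a perfect square, so √11 ∉ Q(√191). By the tower law [K:Q] = [Q(√191,√11):Q(√191)] · [Q(√191):Q] = 2 · 2 = 4.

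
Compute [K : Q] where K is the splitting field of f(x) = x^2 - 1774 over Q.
[K : Q] = 2

f(x) = x^2 - 1774 factors as (x - √1774)(x + √1774). The splitting field is K = Q(√1774). Since 1774 is squarefree and > 1, it is not a perfect square, so x^2 - 1774 is irreducible over Q and [Q(√1774) : Q] = 2. Hence [K : Q] = 2.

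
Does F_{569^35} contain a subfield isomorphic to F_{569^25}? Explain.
No: F_{569^25} is not a subfield of F_{569^35}

F_{p^m} embeds in F_{p^n} iff m | n. Here 25 ∤ 35 (since 35 = 1·25 + 10 with remainder 10 ≠ 0), so F_{569^25} is not a subfield of F_{569^35}. Equivalently: if it were, the tower law would give 25 = [F_{569^25}:F_569] dividing [F_{569^35}:F_569] = 35, contradiction.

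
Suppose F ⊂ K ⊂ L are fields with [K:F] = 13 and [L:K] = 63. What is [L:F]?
[L:F] = 819

The tower law says that for any tower of field extensions F ⊂ K ⊂ L with finite degrees, [L:F] = [L:K] · [K:F]. Here this gives [L:F] = 63 · 13 = 819.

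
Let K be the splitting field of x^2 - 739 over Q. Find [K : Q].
[K : Q] = 2

f(x) = x^2 - 739 factors as (x - √739)(x + √739). The splitting field is K = Q(√739). Since 739 is squarefree and > 1, it is not a perfect square, so x^2 - 739 is irreducible over Q and [Q(√739) : Q] = 2. Hence [K : Q] = 2.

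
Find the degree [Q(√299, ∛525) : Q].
[Q(√299, ∛525) : Q] = 6

Let L = Q(√299, ∛525). Since Q(√299) ⊂ L and [Q(√299):Q] = 2, the tower law gives 2 | [L:Q]. Likewise Q(∛525) ⊂ L with [Q(∛525):Q] = 3 (because 525 is not a perfect cube), so 3 | [L:Q]. As gcd(2,3) = 1, [L:Q] is divisible by 6. Conversely L is generated over Q by √299 and ∛525, so [L:Q] ≤ 2·3 = 6. Therefore [Q(√299, ∛525) : Q] = 6.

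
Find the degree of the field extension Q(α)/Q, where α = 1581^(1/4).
[Q(α):Q] = 4

α is a root of x^4 - 1581. By Eisenstein's criterion at the prime p = 3 (which divides the constant term 1581 but p^2 = 9 does not, since 1581 is squarefree), x^4 - 1581 is irreducible over Q. Hence [Q(α):Q] = 4.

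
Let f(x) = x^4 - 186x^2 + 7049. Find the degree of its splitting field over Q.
[K : Q] = 4

Solving the quadratic in x^2: x^2 = (186 ± √(186^2 - 4·7049))/2 = (186 ± √6400)/2 = (186 ± 80)/2, giving x^2 = 133 or x^2 = 53. So f(x) = (x^2 - 133)(x^2 - 53) and the roots of f are ±√133, ±√53. Hence the splitting field is K = Q(√133, √53). Since 133 and 53 are distinct squarefree integers > 1, their product 7049 is not a perfect square, so √53 ∉ Q(√133). By the tower law [K:Q] = [Q(√133,√53):Q(√133)] · [Q(√133):Q] = 2 · 2 = 4.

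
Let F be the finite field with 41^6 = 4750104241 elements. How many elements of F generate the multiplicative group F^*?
There are φ(4750104240) = 1083124224 primitive elements

F_q^* is cyclic of order q - 1 = 4750104240. A cyclic group of order m has exactly φ(m) generators. Here m = 4750104240 = 2^4 · 3^2 · 5 · 7 · 547 · 1723, so the number of primitive elements is φ(4750104240) = 1083124224.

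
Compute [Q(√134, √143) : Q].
[Q(√134, √143) : Q] = 4

[Q(√134):Q] = 2 (min poly x^2 - 134, irreducible since 134 is squarefree > 1). For the top step, suppose √143 ∈ Q(√134), say √143 = c + d√134 with c, d ∈ Q. Squaring: 143 = c^2 + 134d^2 + 2cd√134. Since √134 ∉ Q this forces 2cd = 0. If d = 0 then √143 = c ∈ Q, contradicting 143 squarefree > 1. If c = 0 then 143 = 134d^2, so 134·143 = (134d)^2 is a perfect square in Q — but 134·143 = 19162 is not a perfect square (since 134 and 143 are distinct squarefree integers). Contradiction. Hence √143 ∉ Q(√134), so x^2 - 143 stays irreducible over Q(√134) and [Q(√134, √143) : Q(√134)] = 2. By the tower law, [Q(√134, √143) : Q] = 2 · 2 = 4.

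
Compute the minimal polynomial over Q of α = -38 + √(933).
m_α(x) = x^2 + 76x + 511

From α + 38 = √(933), squaring gives (α + 38)^2 = 933, i.e. α^2 + 76α + 1444 = 933, so α^2 + 76α + 511 = 0. The discriminant of x^2 + 76x + 511 is (76)^2 - 4·(511) = 5776 - 2044 = 3732, and 4·(933) is not a perfect square in Q since 933 is squarefree and ≠ 1. Hence x^2 + 76x + 511 is irreducible over Q and is the minimal polynomial of α.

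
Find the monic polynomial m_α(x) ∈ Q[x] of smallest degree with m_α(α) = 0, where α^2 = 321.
m_α(x) = x^2 - 321

α satisfies α^2 - 321 = 0, so x^2 - 321 annihilates α. Since d = 321 is squarefree and ≠ 1, it is not a perfect square in Q, so x^2 - 321 has no rational root and is therefore irreducible over Q (a degree-2 polynomial over a field is irreducible iff it has no root). Hence m_α(x) = x^2 - 321.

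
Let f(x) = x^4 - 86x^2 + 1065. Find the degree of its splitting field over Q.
[K : Q] = 4

Solving the quadratic in x^2: x^2 = (86 ± √(86^2 - 4·1065))/2 = (86 ± √3136)/2 = (86 ± 56)/2, giving x^2 = 71 or x^2 = 15. So f(x) = (x^2 - 71)(x^2 - 15) and the roots of f are ±√71, ±√15. Hence the splitting field is K = Q(√71, √15). Since 71 and 15 are distinct squarefree integers > 1, their product 1065 is not a perfect square, so √15 ∉ Q(√71). By the tower law [K:Q] = [Q(√71,√15):Q(√71)] · [Q(√71):Q] = 2 · 2 = 4.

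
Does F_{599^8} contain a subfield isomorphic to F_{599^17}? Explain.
No: F_{599^17} is not a subfield of F_{599^8}

F_{p^m} embeds in F_{p^n} iff m | n. Here 17 ∤ 8 (since 8 = 0·17 + 8 with remainder 8 ≠ 0), so F_{599^17} is not a subfield of F_{599^8}. Equivalently: if it were, the tower law would give 17 = [F_{599^17}:F_599] dividing [F_{599^8}:F_599] = 8, contradiction.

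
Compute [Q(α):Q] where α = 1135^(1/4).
[Q(α):Q] = 4

α is a root of x^4 - 1135. By Eisenstein's criterion at the prime p = 5 (which divides the constant term 1135 but p^2 = 25 does not, since 1135 is squarefree), x^4 - 1135 is irreducible over Q. Hence [Q(α):Q] = 4.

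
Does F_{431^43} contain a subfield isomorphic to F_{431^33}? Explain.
No: F_{431^33} is not a subfield of F_{431^43}

F_{p^m} embeds in F_{p^n} iff m | n. Here 33 ∤ 43 (since 43 = 1·33 + 10 with remainder 10 ≠ 0), so F_{431^33} is not a subfield of F_{431^43}. Equivalently: if it were, the tower law would give 33 = [F_{431^33}:F_431] dividing [F_{431^43}:F_431] = 43, contradiction.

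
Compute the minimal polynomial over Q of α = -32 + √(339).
m_α(x) = x^2 + 64x + 685

From α + 32 = √(339), squaring gives (α + 32)^2 = 339, i.e. α^2 + 64α + 1024 = 339, so α^2 + 64α + 685 = 0. The discriminant of x^2 + 64x + 685 is (64)^2 - 4·(685) = 4096 - 2740 = 1356, and 4·(339) is not a perfect square in Q since 339 is squarefree and ≠ 1. Hence x^2 + 64x + 685 is irreducible over Q and is the minimal polynomial of α.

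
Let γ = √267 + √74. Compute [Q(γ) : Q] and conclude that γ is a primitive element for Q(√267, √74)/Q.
[Q(γ) : Q] = 4 (equivalently, Q(γ) = Q(√267, √74))

Obviously Q(γ) ⊆ Q(√267, √74), and [Q(√267, √74):Q] = 4 (since 267, 74 are distinct squarefree integers > 1 with 19758 not a perfect square). To show equality we compute the minimal polynomial of γ. From γ = √267 + √74: γ^2 = 267 + 2√(19758) + 74 = 341 + 2√(19758), so γ^2 - 341 = 2√(19758); squaring, (γ^2 - 341)^2 = 4·19758, i.e. γ^4 - 682γ^2 + 116281 - 79032 = 0, i.e. γ^4 - 682γ^2 + 37249 = 0. So γ is a root of x^4 - 682x^2 + 37249. This polynomial is irreducible over Q: it has no rational root (each ±√267 ± √74 is irrational), and any factorization into two quadratics over Q would force √(19758) ∈ Q (pairing opposite roots) or √267, √74 ∈ Q (other pairings), all impossible. Hence [Q(γ):Q] = 4 = [Q(√267, √74):Q], so Q(γ) = Q(√267, √74).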